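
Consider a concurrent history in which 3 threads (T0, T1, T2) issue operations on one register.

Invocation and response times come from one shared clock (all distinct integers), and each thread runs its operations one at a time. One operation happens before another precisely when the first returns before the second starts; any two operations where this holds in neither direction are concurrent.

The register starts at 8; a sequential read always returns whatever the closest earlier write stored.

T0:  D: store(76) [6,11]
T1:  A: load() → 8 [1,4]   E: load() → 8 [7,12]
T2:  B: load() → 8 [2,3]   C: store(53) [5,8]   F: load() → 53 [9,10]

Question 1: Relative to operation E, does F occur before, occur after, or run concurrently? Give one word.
F spans [9,10], E spans [7,12]
the intervals overlap in both directions

concurrent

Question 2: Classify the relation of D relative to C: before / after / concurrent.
D spans [6,11], C spans [5,8]
the intervals overlap in both directions

concurrent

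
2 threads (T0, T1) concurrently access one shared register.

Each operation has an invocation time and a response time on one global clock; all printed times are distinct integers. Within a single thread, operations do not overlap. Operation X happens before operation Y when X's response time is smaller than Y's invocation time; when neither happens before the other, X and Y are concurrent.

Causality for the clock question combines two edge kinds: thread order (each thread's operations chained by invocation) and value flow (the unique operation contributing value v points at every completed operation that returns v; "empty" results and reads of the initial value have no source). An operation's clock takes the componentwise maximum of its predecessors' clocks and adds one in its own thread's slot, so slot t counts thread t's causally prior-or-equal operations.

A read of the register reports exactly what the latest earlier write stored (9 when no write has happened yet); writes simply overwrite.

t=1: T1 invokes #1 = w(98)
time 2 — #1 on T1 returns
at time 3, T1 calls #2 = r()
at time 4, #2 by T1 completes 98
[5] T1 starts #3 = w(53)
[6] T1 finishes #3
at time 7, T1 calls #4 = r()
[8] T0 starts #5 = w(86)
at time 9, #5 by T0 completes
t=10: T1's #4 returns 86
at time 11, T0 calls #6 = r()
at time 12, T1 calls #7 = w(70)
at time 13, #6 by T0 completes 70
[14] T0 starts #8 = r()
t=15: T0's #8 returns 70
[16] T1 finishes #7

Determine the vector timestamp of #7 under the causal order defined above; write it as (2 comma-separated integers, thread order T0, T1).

#1 (invocation 1): nothing precedes it; T1's component alone gives (0, 1)
#5 (invocation 8): nothing precedes it; T0's component alone gives (1, 0)
invoked at 3, #2 merges VC(#1)=(0, 1) and bumps T1's slot → (0, 2)
invoked at 5, #3 merges VC(#2)=(0, 2) and bumps T1's slot → (0, 3)
invoked at 7, #4 merges VC(#3)=(0, 3), VC(#5)=(1, 0) and bumps T1's slot → (1, 4)
invoked at 12, #7 merges VC(#4)=(1, 4) and bumps T1's slot → (1, 5)
invoked at 11, #6 merges VC(#5)=(1, 0), VC(#7)=(1, 5) and bumps T0's slot → (2, 5)
invoked at 14, #8 merges VC(#6)=(2, 5), VC(#7)=(1, 5) and bumps T0's slot → (3, 5)
target: VC(#7) = (1, 5)

(1, 5)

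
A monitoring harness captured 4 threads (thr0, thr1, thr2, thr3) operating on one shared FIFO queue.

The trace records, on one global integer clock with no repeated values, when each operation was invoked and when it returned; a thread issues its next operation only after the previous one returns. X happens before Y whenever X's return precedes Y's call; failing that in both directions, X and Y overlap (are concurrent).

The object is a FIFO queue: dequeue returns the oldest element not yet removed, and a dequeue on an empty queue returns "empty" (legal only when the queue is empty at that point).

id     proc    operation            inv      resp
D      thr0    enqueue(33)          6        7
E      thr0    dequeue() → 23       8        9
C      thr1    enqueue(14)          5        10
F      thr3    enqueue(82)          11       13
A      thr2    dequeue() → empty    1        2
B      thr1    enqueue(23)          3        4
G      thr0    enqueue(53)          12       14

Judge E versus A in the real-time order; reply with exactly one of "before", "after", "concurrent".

E spans [8,9], A spans [1,2]
resp(A)=2 < inv(E)=8

after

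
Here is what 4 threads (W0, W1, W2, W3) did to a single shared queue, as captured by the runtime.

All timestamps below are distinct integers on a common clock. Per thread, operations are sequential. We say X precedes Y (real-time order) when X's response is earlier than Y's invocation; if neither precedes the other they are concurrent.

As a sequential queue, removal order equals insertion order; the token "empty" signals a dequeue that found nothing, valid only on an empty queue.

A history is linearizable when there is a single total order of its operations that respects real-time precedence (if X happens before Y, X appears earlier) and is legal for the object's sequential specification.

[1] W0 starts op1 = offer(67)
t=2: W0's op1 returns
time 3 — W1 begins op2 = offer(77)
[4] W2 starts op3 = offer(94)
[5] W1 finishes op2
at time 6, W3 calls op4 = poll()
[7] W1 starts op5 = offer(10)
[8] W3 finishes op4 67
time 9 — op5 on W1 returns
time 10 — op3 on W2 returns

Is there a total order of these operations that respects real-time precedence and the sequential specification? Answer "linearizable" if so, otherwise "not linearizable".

a witness: op1, op2, op3, op4, op5
1. op1 offer(67), leaving queue <67>
2. op2 offer(77), leaving queue <67,77>
3. op3 offer(94), leaving queue <67,77,94>
4. op4 poll() → 67, leaving queue <77,94>
5. op5 offer(10), leaving queue <77,94,10>

linearizable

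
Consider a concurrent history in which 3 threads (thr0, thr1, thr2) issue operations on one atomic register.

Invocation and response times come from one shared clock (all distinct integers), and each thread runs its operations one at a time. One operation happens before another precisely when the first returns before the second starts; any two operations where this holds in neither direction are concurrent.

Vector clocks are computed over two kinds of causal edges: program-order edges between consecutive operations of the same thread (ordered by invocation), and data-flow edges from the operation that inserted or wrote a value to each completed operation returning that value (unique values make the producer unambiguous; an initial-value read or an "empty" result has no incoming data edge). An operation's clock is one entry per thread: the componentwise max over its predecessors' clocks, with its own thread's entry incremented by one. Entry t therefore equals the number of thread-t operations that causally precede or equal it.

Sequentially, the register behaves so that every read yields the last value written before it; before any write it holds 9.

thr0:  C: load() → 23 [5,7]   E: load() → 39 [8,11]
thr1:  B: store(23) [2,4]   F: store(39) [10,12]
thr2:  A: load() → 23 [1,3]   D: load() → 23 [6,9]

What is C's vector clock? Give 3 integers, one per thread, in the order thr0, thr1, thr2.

root op B, invoked 2: fresh clock plus thr1's own tick → (0, 1, 0)
merge at A (invoked 1): VC(B)=(0, 1, 0), own-thread bump on thr2 → (0, 1, 1)
merge at F (invoked 10): VC(B)=(0, 1, 0), own-thread bump on thr1 → (0, 2, 0)
merge at C (invoked 5): VC(B)=(0, 1, 0), own-thread bump on thr0 → (1, 1, 0)
merge at D (invoked 6): VC(A)=(0, 1, 1), VC(B)=(0, 1, 0), own-thread bump on thr2 → (0, 1, 2)
merge at E (invoked 8): VC(C)=(1, 1, 0), VC(F)=(0, 2, 0), own-thread bump on thr0 → (2, 2, 0)
target: VC(C) = (1, 1, 0)

(1, 1, 0)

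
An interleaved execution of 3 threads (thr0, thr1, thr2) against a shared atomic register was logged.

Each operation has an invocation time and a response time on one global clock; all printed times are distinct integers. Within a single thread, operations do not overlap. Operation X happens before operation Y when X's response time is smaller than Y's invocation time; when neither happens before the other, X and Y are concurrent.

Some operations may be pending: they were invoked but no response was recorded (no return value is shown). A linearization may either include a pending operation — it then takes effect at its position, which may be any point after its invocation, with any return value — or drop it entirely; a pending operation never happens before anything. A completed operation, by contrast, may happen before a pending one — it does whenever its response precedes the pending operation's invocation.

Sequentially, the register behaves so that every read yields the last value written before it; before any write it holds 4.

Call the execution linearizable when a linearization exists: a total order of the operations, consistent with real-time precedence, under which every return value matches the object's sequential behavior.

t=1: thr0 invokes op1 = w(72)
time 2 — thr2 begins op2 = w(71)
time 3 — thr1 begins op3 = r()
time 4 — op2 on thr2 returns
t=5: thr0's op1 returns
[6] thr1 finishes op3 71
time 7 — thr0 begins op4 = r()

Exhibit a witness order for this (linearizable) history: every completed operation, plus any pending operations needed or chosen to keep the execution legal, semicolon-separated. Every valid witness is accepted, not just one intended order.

1. op1 w(72), leaving value 72
2. op2 w(71), leaving value 71
3. op3 r() → 71, leaving value 71

op1; op2; op3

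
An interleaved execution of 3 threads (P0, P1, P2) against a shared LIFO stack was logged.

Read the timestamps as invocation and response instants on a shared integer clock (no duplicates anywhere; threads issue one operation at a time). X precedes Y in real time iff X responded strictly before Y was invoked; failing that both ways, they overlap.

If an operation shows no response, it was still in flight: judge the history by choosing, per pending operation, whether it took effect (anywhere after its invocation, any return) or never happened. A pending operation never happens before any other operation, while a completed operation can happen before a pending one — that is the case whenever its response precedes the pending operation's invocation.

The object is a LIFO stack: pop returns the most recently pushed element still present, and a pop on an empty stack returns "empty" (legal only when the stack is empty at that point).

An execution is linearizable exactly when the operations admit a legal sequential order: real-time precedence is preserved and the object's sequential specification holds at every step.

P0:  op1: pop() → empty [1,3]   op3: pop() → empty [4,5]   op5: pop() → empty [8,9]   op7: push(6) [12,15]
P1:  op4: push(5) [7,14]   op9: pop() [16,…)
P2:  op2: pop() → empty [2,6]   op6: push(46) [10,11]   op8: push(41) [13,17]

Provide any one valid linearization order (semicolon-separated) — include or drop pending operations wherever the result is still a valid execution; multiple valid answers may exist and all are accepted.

op1; op2; op3; op5; op4; op6; op7; op8

1. op1 pop() → empty, leaving stack <>
2. op2 pop() → empty, leaving stack <>
3. op3 pop() → empty, leaving stack <>
4. op5 pop() → empty, leaving stack <>
5. op4 push(5), leaving stack <5>
6. op6 push(46), leaving stack <5,46>
7. op7 push(6), leaving stack <5,46,6>
8. op8 push(41), leaving stack <5,46,6,41>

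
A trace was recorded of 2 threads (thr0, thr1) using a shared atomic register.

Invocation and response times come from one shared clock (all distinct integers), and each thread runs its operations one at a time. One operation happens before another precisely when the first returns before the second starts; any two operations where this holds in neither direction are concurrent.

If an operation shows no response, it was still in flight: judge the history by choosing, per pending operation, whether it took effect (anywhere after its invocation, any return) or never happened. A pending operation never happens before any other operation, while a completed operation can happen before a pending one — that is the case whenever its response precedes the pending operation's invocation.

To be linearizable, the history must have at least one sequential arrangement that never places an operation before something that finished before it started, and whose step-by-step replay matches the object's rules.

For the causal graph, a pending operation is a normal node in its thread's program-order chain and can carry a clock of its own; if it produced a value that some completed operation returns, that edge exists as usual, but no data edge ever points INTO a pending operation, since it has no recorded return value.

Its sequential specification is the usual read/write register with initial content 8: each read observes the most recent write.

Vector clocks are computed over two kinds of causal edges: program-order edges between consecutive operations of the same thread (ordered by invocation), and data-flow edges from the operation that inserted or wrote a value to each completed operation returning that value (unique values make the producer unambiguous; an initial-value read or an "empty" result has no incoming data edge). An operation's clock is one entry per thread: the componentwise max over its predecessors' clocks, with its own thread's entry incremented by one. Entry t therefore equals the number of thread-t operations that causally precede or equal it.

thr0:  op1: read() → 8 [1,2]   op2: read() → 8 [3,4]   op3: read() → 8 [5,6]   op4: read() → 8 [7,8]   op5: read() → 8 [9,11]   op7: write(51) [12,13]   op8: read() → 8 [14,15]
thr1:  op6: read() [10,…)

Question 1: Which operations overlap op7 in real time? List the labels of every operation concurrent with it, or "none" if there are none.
Answer: op6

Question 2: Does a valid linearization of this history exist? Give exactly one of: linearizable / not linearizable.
not linearizable

cut after 14 events: linearizable; cut after 15 events (op8 responds, time 15): not linearizable
the completed operations (7 total) allow one real-time order; the atomic register replay rejects it
no completion choice of the 1 pending operation (op6) rescues it — every subset was tried
for example op1, op2, op3, op4, op5, op7, op8 (pending dropped) fails at step 7: op8 read() → 8 is not legal there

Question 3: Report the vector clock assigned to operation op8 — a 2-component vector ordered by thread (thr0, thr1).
Answer: (7, 0)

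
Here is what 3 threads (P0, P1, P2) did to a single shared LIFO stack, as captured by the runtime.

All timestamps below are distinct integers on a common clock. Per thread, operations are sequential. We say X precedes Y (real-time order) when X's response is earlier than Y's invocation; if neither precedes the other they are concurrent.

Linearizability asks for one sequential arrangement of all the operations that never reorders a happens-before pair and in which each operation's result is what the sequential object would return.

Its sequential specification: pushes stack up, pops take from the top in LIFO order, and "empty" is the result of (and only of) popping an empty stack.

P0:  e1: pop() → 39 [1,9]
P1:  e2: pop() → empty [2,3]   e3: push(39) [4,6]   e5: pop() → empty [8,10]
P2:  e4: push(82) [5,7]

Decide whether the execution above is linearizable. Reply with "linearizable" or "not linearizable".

events 1..9 are fine; event 10 — the response of e5 at time 10 — makes the prefix non-linearizable
10 orders of the 5 completed LIFO stack ops respect real time; none is legal
e.g. e1, e2, e3, e4, e5: illegal at step 1, since e1 pop() → 39 cannot apply there
e.g. e1, e2, e4, e3, e5: illegal at step 1, since e1 pop() → 39 cannot apply there

not linearizable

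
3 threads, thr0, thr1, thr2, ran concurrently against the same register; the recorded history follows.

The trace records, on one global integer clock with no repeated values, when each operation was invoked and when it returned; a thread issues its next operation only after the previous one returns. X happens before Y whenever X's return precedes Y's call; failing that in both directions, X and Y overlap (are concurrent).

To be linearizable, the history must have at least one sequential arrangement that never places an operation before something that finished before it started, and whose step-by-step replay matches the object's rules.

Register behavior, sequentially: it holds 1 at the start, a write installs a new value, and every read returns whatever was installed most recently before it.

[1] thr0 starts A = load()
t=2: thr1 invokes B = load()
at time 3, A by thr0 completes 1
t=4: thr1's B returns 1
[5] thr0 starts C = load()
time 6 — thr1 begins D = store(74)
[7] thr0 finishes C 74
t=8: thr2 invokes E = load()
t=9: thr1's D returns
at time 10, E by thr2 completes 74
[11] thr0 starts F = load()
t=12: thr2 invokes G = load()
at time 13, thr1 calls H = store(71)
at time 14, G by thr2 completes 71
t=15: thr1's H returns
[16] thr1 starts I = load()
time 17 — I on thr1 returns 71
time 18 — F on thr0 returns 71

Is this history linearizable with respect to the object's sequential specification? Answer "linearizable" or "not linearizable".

one valid linearization: A, B, D, C, E, H, F, G, I
after step 1 (A load() → 1): value 1
after step 2 (B load() → 1): value 1
after step 3 (D store(74)): value 74
after step 4 (C load() → 74): value 74
after step 5 (E load() → 74): value 74
after step 6 (H store(71)): value 71
after step 7 (F load() → 71): value 71
after step 8 (G load() → 71): value 71
after step 9 (I load() → 71): value 71

linearizable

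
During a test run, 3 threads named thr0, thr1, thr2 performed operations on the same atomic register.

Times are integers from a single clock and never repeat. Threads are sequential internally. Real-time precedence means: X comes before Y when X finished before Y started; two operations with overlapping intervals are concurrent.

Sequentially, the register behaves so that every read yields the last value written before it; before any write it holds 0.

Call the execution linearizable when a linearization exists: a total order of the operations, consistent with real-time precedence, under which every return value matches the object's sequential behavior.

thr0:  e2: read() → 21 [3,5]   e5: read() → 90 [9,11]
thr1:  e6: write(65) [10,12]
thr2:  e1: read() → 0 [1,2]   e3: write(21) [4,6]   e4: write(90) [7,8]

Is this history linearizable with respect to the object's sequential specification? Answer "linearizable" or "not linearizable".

a witness: e1, e3, e2, e4, e5, e6
1. e1 read() → 0, leaving value 0
2. e3 write(21), leaving value 21
3. e2 read() → 21, leaving value 21
4. e4 write(90), leaving value 90
5. e5 read() → 90, leaving value 90
6. e6 write(65), leaving value 65

linearizable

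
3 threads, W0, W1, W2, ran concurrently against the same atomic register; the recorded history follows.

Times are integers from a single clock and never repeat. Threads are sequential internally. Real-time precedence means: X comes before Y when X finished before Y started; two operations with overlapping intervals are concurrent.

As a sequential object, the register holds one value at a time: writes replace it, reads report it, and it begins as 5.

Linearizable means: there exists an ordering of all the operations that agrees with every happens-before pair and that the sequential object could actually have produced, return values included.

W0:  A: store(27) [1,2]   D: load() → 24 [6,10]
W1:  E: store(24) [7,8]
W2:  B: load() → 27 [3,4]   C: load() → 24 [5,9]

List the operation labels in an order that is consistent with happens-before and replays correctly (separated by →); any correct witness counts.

step 1: A store(27) — value 27
step 2: B load() → 27 — value 27
step 3: E store(24) — value 24
step 4: C load() → 24 — value 24
step 5: D load() → 24 — value 24

A → B → E → C → D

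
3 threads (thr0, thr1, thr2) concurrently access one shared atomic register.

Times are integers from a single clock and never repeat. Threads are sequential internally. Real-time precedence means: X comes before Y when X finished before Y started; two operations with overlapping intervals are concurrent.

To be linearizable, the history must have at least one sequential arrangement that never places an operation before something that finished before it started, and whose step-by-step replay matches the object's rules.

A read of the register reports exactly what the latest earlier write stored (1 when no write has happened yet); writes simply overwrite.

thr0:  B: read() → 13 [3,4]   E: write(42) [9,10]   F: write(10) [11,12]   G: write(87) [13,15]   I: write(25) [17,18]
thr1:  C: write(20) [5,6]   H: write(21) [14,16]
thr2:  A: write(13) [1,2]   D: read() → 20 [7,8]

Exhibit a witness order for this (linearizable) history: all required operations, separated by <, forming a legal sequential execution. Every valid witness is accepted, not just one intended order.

after step 1 (A write(13)): value 13
after step 2 (B read() → 13): value 13
after step 3 (C write(20)): value 20
after step 4 (D read() → 20): value 20
after step 5 (E write(42)): value 42
after step 6 (F write(10)): value 10
after step 7 (G write(87)): value 87
after step 8 (H write(21)): value 21
after step 9 (I write(25)): value 25

A < B < C < D < E < F < G < H < I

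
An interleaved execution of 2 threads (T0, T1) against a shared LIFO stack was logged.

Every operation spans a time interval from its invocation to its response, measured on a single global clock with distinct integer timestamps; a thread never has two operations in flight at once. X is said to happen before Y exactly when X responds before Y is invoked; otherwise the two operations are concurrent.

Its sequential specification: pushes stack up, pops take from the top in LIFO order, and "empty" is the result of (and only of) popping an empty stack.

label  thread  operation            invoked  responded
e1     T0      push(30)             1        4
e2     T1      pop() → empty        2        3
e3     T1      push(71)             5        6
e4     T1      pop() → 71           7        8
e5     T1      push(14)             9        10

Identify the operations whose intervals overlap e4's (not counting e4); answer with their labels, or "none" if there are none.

none

e4 spans [7,8]: anything still running between times 7 and 8 counts as concurrent
e1 [1,4]: before
e2 [2,3]: before
e3 [5,6]: before
e5 [9,10]: after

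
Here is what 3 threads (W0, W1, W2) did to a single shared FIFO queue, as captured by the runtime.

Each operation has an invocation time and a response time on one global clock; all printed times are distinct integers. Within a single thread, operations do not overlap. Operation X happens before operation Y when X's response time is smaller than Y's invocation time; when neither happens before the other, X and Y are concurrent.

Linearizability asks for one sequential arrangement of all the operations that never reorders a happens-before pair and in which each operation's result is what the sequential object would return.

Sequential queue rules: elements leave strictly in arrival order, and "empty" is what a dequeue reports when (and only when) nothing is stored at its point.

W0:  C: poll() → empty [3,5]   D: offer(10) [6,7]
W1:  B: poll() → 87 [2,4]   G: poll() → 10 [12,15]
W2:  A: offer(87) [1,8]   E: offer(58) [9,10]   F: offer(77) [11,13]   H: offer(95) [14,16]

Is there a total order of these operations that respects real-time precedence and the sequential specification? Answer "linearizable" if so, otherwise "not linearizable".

linearizable

one valid linearization: A, B, C, D, E, F, G, H
1. A offer(87), leaving queue <87>
2. B poll() → 87, leaving queue <>
3. C poll() → empty, leaving queue <>
4. D offer(10), leaving queue <10>
5. E offer(58), leaving queue <10,58>
6. F offer(77), leaving queue <10,58,77>
7. G poll() → 10, leaving queue <58,77>
8. H offer(95), leaving queue <58,77,95>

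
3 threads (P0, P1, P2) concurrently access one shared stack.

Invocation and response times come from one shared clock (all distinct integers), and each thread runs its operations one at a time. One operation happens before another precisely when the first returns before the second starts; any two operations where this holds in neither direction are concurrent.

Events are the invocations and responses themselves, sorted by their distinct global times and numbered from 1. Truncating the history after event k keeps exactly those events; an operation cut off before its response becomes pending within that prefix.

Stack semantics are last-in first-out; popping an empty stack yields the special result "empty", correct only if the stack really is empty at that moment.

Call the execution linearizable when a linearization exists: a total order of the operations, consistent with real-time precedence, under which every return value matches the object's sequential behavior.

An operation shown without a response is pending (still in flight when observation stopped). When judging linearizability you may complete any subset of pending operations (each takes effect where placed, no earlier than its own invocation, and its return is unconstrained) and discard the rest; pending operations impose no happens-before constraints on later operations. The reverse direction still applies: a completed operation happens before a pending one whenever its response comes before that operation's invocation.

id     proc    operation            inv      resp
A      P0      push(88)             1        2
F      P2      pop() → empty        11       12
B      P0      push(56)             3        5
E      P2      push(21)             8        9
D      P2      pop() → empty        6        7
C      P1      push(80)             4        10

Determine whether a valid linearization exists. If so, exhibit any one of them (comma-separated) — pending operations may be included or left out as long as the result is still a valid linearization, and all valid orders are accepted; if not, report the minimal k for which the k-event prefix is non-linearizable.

the violation lands at event 7, D's response at time 7: events 1..6 linearize, events 1..7 do not
the sole real-time-consistent order of 3 completed operations fails the stack replay
every completion of the 1 pending operation (C) was checked; none linearizes
take A, B, D (pending dropped): step 3 already fails, because D pop() → empty cannot occur there

not linearizable — minimal violating prefix: 7 events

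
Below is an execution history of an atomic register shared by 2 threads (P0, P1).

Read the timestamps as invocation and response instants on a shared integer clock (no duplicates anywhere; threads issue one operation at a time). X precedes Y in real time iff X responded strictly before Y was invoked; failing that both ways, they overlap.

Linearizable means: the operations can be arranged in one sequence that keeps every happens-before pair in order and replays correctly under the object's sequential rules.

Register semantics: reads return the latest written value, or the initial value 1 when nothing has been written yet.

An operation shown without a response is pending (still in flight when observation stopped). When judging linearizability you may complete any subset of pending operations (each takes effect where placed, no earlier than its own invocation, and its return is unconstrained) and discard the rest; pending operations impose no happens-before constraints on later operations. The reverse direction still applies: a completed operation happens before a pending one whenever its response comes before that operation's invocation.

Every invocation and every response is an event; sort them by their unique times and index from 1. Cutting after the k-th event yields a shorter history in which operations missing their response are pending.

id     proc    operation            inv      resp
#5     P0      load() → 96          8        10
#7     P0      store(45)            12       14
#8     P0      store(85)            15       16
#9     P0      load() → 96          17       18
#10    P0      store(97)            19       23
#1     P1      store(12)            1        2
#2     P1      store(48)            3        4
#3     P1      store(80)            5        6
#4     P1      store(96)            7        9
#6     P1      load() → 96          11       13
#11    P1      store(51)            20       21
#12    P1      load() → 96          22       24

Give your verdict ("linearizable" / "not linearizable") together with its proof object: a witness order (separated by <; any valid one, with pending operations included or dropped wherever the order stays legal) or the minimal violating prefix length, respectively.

not linearizable — minimal violating prefix: 18 events

prefix check: 1..17 passes, 1..18 fails once #9's time-18 response joins
real-time-consistent orders of the 9 completed operations: 4 — all fail the atomic register replay
sample order #1, #2, #3, #4, #5, #6, #7, #8, #9 stalls at step 9 — #9 load() → 96 has no legal effect
sample order #1, #2, #3, #4, #5, #7, #6, #8, #9 stalls at step 7 — #6 load() → 96 has no legal effect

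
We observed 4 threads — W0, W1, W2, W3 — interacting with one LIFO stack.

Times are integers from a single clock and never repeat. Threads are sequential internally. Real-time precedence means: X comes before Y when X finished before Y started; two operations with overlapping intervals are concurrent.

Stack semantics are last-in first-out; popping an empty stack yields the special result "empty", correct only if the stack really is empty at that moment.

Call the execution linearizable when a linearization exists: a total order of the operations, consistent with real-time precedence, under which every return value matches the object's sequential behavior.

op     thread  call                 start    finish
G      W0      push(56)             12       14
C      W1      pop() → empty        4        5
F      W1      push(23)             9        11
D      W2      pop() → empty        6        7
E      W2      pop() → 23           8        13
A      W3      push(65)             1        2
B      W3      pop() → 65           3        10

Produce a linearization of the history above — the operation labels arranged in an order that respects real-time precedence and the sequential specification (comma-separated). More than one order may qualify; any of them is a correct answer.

A, B, C, D, F, E, G

step 1: A push(65) — stack <65>
step 2: B pop() → 65 — stack <>
step 3: C pop() → empty — stack <>
step 4: D pop() → empty — stack <>
step 5: F push(23) — stack <23>
step 6: E pop() → 23 — stack <>
step 7: G push(56) — stack <56>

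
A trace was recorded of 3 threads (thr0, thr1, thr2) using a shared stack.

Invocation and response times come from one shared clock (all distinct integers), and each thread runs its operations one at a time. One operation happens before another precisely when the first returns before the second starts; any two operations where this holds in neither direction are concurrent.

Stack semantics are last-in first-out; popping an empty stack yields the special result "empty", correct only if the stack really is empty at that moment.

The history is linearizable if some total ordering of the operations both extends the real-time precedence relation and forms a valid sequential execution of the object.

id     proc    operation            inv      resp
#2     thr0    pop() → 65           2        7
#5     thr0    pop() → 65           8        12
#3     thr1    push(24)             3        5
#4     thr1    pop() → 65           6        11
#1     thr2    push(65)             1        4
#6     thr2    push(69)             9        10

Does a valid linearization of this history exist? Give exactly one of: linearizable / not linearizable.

not linearizable

already the first 11 events (up to #4's response at time 11) admit no linearization; the first 10 still do
5 completed operations, 14 real-time-consistent orders — every stack replay fails
no escape via the 1 pending operation (#5): every completion choice fails
e.g. #1, #2, #3, #4, #6 (pending dropped): illegal at step 4, since #4 pop() → 65 cannot apply there
e.g. #1, #2, #3, #6, #4 (pending dropped): illegal at step 5, since #4 pop() → 65 cannot apply there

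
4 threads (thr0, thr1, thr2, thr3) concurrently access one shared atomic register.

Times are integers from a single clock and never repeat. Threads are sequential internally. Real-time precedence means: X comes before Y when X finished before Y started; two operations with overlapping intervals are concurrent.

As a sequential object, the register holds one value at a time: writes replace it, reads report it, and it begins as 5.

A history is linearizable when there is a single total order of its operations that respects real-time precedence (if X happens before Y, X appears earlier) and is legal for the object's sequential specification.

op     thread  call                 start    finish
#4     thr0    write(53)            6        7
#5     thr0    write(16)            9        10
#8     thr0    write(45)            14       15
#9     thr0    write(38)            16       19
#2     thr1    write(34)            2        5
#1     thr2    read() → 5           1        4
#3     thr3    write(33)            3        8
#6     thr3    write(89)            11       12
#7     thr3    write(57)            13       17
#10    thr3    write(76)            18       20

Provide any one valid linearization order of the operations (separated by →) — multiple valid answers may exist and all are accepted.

#1 → #2 → #3 → #4 → #5 → #6 → #7 → #8 → #9 → #10

after step 1 (#1 read() → 5): value 5
after step 2 (#2 write(34)): value 34
after step 3 (#3 write(33)): value 33
after step 4 (#4 write(53)): value 53
after step 5 (#5 write(16)): value 16
after step 6 (#6 write(89)): value 89
after step 7 (#7 write(57)): value 57
after step 8 (#8 write(45)): value 45
after step 9 (#9 write(38)): value 38
after step 10 (#10 write(76)): value 76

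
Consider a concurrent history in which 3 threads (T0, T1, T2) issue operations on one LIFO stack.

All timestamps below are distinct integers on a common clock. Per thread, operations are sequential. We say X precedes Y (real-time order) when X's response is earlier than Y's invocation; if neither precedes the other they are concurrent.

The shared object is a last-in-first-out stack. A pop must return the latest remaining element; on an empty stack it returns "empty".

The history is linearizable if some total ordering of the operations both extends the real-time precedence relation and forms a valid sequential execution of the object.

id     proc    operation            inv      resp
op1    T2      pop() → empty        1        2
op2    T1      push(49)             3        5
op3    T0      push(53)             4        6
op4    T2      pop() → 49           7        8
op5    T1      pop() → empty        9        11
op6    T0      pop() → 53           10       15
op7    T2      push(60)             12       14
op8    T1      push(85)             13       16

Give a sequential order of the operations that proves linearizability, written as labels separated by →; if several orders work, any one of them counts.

op1 → op3 → op2 → op4 → op6 → op5 → op7 → op8

after step 1 (op1 pop() → empty): stack <>
after step 2 (op3 push(53)): stack <53>
after step 3 (op2 push(49)): stack <53,49>
after step 4 (op4 pop() → 49): stack <53>
after step 5 (op6 pop() → 53): stack <>
after step 6 (op5 pop() → empty): stack <>
after step 7 (op7 push(60)): stack <60>
after step 8 (op8 push(85)): stack <60,85>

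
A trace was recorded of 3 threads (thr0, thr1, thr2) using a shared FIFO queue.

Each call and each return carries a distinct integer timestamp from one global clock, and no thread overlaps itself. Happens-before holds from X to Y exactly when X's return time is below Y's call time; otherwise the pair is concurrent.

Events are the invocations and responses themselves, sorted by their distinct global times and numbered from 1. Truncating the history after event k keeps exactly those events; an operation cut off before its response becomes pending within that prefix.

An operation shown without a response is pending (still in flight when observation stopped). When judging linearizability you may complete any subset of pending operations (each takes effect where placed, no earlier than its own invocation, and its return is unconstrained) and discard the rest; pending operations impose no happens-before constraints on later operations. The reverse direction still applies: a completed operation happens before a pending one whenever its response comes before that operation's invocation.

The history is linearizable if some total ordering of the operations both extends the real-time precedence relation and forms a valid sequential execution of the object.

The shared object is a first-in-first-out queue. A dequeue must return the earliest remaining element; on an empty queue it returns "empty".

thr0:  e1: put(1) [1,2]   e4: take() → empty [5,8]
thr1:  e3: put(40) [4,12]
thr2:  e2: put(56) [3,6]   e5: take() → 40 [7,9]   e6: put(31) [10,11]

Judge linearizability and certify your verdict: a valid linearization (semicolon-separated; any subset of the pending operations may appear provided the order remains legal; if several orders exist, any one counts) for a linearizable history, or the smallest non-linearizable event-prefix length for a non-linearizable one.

not linearizable — minimal violating prefix: 8 events

prefix check: 1..7 passes, 1..8 fails once e4's time-8 response joins
every one of the 2 real-time-consistent orders over 3 completed FIFO queue ops fails the sequential spec
completion choices over the 2 pending operations (e3, e5) were checked; none helps
one such order, e1, e2, e4 (pending dropped), breaks at step 3 where e4 take() → empty is illegal
one such order, e1, e4, e2 (pending dropped), breaks at step 2 where e4 take() → empty is illegal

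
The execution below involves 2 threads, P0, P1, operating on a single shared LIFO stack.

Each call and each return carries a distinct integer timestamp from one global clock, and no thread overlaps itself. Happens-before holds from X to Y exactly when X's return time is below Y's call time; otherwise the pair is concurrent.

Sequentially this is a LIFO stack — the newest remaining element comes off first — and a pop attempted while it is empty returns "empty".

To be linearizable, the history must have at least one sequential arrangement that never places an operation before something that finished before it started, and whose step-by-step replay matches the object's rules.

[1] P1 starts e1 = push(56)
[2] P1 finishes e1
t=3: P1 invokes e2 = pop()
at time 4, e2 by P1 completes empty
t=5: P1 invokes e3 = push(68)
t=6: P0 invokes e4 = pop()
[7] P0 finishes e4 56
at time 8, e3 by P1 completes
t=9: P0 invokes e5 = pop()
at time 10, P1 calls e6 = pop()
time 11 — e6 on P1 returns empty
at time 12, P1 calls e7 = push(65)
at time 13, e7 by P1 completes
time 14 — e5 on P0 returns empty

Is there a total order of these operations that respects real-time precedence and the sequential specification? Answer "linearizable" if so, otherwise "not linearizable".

not linearizable

already the first 4 events (up to e2's response at time 4) admit no linearization; the first 3 still do
exactly one order of the 2 completed ops respects real time; the LIFO stack replay fails
sample order e1, e2 stalls at step 2 — e2 pop() → empty has no legal effect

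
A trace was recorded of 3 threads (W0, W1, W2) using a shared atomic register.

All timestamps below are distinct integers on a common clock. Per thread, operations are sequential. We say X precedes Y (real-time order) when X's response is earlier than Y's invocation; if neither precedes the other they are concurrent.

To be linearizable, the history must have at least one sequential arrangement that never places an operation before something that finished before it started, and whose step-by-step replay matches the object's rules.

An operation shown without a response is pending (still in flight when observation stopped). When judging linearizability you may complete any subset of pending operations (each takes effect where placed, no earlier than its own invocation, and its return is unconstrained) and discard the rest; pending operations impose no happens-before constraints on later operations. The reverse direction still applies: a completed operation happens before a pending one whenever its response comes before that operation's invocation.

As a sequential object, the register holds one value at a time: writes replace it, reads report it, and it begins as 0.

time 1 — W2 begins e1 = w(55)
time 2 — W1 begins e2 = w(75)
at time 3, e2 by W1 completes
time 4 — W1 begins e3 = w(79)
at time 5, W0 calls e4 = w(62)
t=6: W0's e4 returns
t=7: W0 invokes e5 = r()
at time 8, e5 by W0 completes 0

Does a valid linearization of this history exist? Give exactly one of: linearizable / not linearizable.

not linearizable

events 1..7 are fine; event 8 — the response of e5 at time 8 — makes the prefix non-linearizable
the sole real-time-consistent order of 3 completed operations fails the atomic register replay
include/drop combinations of the 2 pending operations (e1, e3) were all tried; none helps
sample order e2, e4, e5 (pending dropped) stalls at step 3 — e5 r() → 0 has no legal effect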